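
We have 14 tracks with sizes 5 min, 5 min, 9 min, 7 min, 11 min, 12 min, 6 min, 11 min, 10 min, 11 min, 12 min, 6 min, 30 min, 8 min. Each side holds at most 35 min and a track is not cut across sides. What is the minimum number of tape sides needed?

Total = 30 + 12 + 12 + 11 + 11 + 11 + 10 + 9 + 8 + 7 + 6 + 6 + 5 + 5 = 143 min.
Lower bound: ⌈143/35⌉ = 5 tape sides.
A packing using 5 tape sides:
  side 1: 30 + 5 = 35
  side 2: 12 + 12 + 11 = 35
  side 3: 11 + 11 + 10 = 32
  side 4: 9 + 8 + 7 + 6 + 5 = 35
  side 5: 6 = 6
This matches the lower bound, so 5 is optimal.

5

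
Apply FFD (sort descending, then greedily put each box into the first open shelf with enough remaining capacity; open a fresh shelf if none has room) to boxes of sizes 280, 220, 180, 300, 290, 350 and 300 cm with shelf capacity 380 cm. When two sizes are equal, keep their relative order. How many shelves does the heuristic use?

7

Sorted descending: 350, 300, 300, 290, 280, 220, 180.
  350 → shelf 1 (new)  [load 350/380]
  300 → shelf 2 (new)  [load 300/380]
  300 → shelf 3 (new)  [load 300/380]
  290 → shelf 4 (new)  [load 290/380]
  280 → shelf 5 (new)  [load 280/380]
  220 → shelf 6 (new)  [load 220/380]
  180 → shelf 7 (new)  [load 180/380]
7 shelves opened.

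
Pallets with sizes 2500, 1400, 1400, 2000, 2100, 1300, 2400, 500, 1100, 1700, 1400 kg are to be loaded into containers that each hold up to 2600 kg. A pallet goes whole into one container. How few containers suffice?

Total = 2500 + 2400 + 2100 + 2000 + 1700 + 1400 + 1400 + 1400 + 1300 + 1100 + 500 = 17800 kg.
Lower bound: ⌈17800/2600⌉ = 7 containers.
Also, 8 pallets each exceed 1300 kg, and no two of those can share a container, so at least 8 containers are needed.
A packing using 9 containers:
  container 1: 2500 = 2500
  container 2: 2400 = 2400
  container 3: 2100 + 500 = 2600
  container 4: 2000 = 2000
  container 5: 1700 = 1700
  container 6: 1400 + 1100 = 2500
  container 7: 1400 = 1400
  container 8: 1400 = 1400
  container 9: 1300 = 1300
No arrangement into 8 containers stays within capacity, so 9 is optimal.

9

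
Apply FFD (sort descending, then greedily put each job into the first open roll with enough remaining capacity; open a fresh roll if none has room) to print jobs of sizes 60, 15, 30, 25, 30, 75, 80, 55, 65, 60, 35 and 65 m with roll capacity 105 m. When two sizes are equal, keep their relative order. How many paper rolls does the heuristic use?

Sorted descending: 80, 75, 65, 65, 60, 60, 55, 35, 30, 30, 25, 15.
  80 → roll 1 (new)  [load 80/105]
  75 → roll 2 (new)  [load 75/105]
  65 → roll 3 (new)  [load 65/105]
  65 → roll 4 (new)  [load 65/105]
  60 → roll 5 (new)  [load 60/105]
  60 → roll 6 (new)  [load 60/105]
  55 → roll 7 (new)  [load 55/105]
  35 → roll 3  [load 100/105]
  30 → roll 2  [load 105/105]
  30 → roll 4  [load 95/105]
  25 → roll 1  [load 105/105]
  15 → roll 5  [load 75/105]
7 paper rolls opened.

7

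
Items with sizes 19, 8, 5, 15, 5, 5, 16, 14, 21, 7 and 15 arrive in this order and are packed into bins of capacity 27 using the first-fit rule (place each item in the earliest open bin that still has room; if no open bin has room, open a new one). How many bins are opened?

  19 → bin 1 (new)  [load 19/27]
  8 → bin 1  [load 27/27]
  5 → bin 2 (new)  [load 5/27]
  15 → bin 2  [load 20/27]
  5 → bin 2  [load 25/27]
  5 → bin 3 (new)  [load 5/27]
  16 → bin 3  [load 21/27]
  14 → bin 4 (new)  [load 14/27]
  21 → bin 5 (new)  [load 21/27]
  7 → bin 4  [load 21/27]
  15 → bin 6 (new)  [load 15/27]
6 bins opened.

6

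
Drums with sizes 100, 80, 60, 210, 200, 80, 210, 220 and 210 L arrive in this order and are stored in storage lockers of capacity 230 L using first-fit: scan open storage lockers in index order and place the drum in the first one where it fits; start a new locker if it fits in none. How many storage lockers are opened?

7

  100 → locker 1 (new)  [load 100/230]
  80 → locker 1  [load 180/230]
  60 → locker 2 (new)  [load 60/230]
  210 → locker 3 (new)  [load 210/230]
  200 → locker 4 (new)  [load 200/230]
  80 → locker 2  [load 140/230]
  210 → locker 5 (new)  [load 210/230]
  220 → locker 6 (new)  [load 220/230]
  210 → locker 7 (new)  [load 210/230]
7 storage lockers opened.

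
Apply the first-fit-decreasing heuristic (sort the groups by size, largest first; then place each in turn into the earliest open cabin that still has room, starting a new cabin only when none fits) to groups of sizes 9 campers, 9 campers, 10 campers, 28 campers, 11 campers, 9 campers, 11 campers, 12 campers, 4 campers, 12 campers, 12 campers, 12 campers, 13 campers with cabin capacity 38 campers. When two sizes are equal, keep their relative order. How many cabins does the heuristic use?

5

Sorted descending: 28, 13, 12, 12, 12, 12, 11, 11, 10, 9, 9, 9, 4.
  28 → cabin 1 (new)  [load 28/38]
  13 → cabin 2 (new)  [load 13/38]
  12 → cabin 2  [load 25/38]
  12 → cabin 2  [load 37/38]
  12 → cabin 3 (new)  [load 12/38]
  12 → cabin 3  [load 24/38]
  11 → cabin 3  [load 35/38]
  11 → cabin 4 (new)  [load 11/38]
  10 → cabin 1  [load 38/38]
  9 → cabin 4  [load 20/38]
  9 → cabin 4  [load 29/38]
  9 → cabin 4  [load 38/38]
  4 → cabin 5 (new)  [load 4/38]
5 cabins opened.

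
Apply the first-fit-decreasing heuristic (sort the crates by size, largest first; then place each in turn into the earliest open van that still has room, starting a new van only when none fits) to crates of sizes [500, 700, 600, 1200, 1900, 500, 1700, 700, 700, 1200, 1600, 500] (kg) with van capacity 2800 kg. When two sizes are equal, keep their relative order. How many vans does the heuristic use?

Sorted descending: 1900, 1700, 1600, 1200, 1200, 700, 700, 700, 600, 500, 500, 500.
  1900 → van 1 (new)  [load 1900/2800]
  1700 → van 2 (new)  [load 1700/2800]
  1600 → van 3 (new)  [load 1600/2800]
  1200 → van 3  [load 2800/2800]
  1200 → van 4 (new)  [load 1200/2800]
  700 → van 1  [load 2600/2800]
  700 → van 2  [load 2400/2800]
  700 → van 4  [load 1900/2800]
  600 → van 4  [load 2500/2800]
  500 → van 5 (new)  [load 500/2800]
  500 → van 5  [load 1000/2800]
  500 → van 5  [load 1500/2800]
5 vans opened.

5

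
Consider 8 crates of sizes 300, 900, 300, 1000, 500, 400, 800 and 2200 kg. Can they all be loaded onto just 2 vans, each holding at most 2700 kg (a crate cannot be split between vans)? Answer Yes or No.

No

Total = 6400 kg; ⌈6400/2700⌉ = 3.
At least 3 vans are required, but only 2 are allowed.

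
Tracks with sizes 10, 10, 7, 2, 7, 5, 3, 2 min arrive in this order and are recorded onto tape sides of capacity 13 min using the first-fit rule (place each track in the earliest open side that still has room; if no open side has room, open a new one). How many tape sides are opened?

  10 → side 1 (new)  [load 10/13]
  10 → side 2 (new)  [load 10/13]
  7 → side 3 (new)  [load 7/13]
  2 → side 1  [load 12/13]
  7 → side 4 (new)  [load 7/13]
  5 → side 3  [load 12/13]
  3 → side 2  [load 13/13]
  2 → side 4  [load 9/13]
4 tape sides opened.

4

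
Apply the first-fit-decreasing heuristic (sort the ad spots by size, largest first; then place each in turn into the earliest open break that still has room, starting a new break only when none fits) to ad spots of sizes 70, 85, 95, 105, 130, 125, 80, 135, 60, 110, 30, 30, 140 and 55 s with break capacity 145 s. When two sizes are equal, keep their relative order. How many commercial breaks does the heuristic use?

10

Sorted descending: 140, 135, 130, 125, 110, 105, 95, 85, 80, 70, 60, 55, 30, 30.
  140 → break 1 (new)  [load 140/145]
  135 → break 2 (new)  [load 135/145]
  130 → break 3 (new)  [load 130/145]
  125 → break 4 (new)  [load 125/145]
  110 → break 5 (new)  [load 110/145]
  105 → break 6 (new)  [load 105/145]
  95 → break 7 (new)  [load 95/145]
  85 → break 8 (new)  [load 85/145]
  80 → break 9 (new)  [load 80/145]
  70 → break 10 (new)  [load 70/145]
  60 → break 8  [load 145/145]
  55 → break 9  [load 135/145]
  30 → break 5  [load 140/145]
  30 → break 6  [load 135/145]
10 commercial breaks opened.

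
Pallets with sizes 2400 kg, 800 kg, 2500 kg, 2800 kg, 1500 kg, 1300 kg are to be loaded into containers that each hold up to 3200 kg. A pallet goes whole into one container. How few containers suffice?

Total = 2800 + 2500 + 2400 + 1500 + 1300 + 800 = 11300 kg.
Lower bound: ⌈11300/3200⌉ = 4 containers.
A packing using 4 containers:
  container 1: 2800 = 2800
  container 2: 2500 = 2500
  container 3: 2400 + 800 = 3200
  container 4: 1500 + 1300 = 2800
This matches the lower bound, so 4 is optimal.

4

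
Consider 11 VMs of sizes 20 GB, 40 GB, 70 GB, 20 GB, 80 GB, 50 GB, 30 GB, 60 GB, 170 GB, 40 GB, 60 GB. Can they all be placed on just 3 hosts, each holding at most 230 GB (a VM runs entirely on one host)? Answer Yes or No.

A valid assignment using 3 hosts:
  host 1: 170 + 60 = 230
  host 2: 80 + 70 + 60 + 20 = 230
  host 3: 50 + 40 + 40 + 30 + 20 = 180
Every load is within 230 GB, so 3 hosts suffice.

Yes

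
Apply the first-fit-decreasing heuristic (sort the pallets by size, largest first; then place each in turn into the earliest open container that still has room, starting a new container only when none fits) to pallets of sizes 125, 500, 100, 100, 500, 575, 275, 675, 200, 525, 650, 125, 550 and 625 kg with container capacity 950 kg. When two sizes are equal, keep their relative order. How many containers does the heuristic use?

Sorted descending: 675, 650, 625, 575, 550, 525, 500, 500, 275, 200, 125, 125, 100, 100.
  675 → container 1 (new)  [load 675/950]
  650 → container 2 (new)  [load 650/950]
  625 → container 3 (new)  [load 625/950]
  575 → container 4 (new)  [load 575/950]
  550 → container 5 (new)  [load 550/950]
  525 → container 6 (new)  [load 525/950]
  500 → container 7 (new)  [load 500/950]
  500 → container 8 (new)  [load 500/950]
  275 → container 1  [load 950/950]
  200 → container 2  [load 850/950]
  125 → container 3  [load 750/950]
  125 → container 3  [load 875/950]
  100 → container 2  [load 950/950]
  100 → container 4  [load 675/950]
8 containers opened.

8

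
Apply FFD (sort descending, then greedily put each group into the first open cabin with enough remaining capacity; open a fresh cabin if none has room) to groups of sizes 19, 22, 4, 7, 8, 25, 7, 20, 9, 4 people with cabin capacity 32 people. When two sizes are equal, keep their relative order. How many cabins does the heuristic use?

4

Sorted descending: 25, 22, 20, 19, 9, 8, 7, 7, 4, 4.
  25 → cabin 1 (new)  [load 25/32]
  22 → cabin 2 (new)  [load 22/32]
  20 → cabin 3 (new)  [load 20/32]
  19 → cabin 4 (new)  [load 19/32]
  9 → cabin 2  [load 31/32]
  8 → cabin 3  [load 28/32]
  7 → cabin 1  [load 32/32]
  7 → cabin 4  [load 26/32]
  4 → cabin 3  [load 32/32]
  4 → cabin 4  [load 30/32]
4 cabins opened.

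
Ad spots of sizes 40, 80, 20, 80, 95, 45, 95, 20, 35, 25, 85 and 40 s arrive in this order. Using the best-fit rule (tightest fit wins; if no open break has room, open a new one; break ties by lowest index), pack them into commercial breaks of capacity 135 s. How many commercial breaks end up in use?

  40 → break 1 (new)  [load 40/135]
  80 → break 1  [load 120/135]
  20 → break 2 (new)  [load 20/135]
  80 → break 2  [load 100/135]
  95 → break 3 (new)  [load 95/135]
  45 → break 4 (new)  [load 45/135]
  95 → break 5 (new)  [load 95/135]
  20 → break 2  [load 120/135]
  35 → break 3  [load 130/135]
  25 → break 5  [load 120/135]
  85 → break 4  [load 130/135]
  40 → break 6 (new)  [load 40/135]
6 commercial breaks opened.

6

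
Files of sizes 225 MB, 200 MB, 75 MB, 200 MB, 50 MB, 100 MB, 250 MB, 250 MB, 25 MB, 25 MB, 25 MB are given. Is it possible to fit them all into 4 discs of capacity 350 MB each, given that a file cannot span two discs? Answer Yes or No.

Total = 1425 MB; ⌈1425/350⌉ = 5.
At least 5 discs are required, but only 4 are allowed.

No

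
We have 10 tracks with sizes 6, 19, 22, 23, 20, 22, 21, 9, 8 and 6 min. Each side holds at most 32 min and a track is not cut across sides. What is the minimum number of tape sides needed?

6

Total = 23 + 22 + 22 + 21 + 20 + 19 + 9 + 8 + 6 + 6 = 156 min.
Lower bound: ⌈156/32⌉ = 5 tape sides.
Also, 6 tracks each exceed 16 min, and no two of those can share a side, so at least 6 tape sides are needed.
A packing using 6 tape sides:
  side 1: 23 + 9 = 32
  side 2: 22 + 8 = 30
  side 3: 22 + 6 = 28
  side 4: 21 + 6 = 27
  side 5: 20 = 20
  side 6: 19 = 19
This matches the lower bound, so 6 is optimal.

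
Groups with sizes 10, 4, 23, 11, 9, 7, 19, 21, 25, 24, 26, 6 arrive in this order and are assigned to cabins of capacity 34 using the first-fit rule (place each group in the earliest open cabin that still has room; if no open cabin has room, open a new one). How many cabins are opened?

  10 → cabin 1 (new)  [load 10/34]
  4 → cabin 1  [load 14/34]
  23 → cabin 2 (new)  [load 23/34]
  11 → cabin 1  [load 25/34]
  9 → cabin 1  [load 34/34]
  7 → cabin 2  [load 30/34]
  19 → cabin 3 (new)  [load 19/34]
  21 → cabin 4 (new)  [load 21/34]
  25 → cabin 5 (new)  [load 25/34]
  24 → cabin 6 (new)  [load 24/34]
  26 → cabin 7 (new)  [load 26/34]
  6 → cabin 3  [load 25/34]
7 cabins opened.

7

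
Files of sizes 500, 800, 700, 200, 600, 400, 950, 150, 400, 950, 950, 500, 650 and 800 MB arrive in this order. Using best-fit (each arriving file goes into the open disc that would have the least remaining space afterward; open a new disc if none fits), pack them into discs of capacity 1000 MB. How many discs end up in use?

10

  500 → disc 1 (new)  [load 500/1000]
  800 → disc 2 (new)  [load 800/1000]
  700 → disc 3 (new)  [load 700/1000]
  200 → disc 2  [load 1000/1000]
  600 → disc 4 (new)  [load 600/1000]
  400 → disc 4  [load 1000/1000]
  950 → disc 5 (new)  [load 950/1000]
  150 → disc 3  [load 850/1000]
  400 → disc 1  [load 900/1000]
  950 → disc 6 (new)  [load 950/1000]
  950 → disc 7 (new)  [load 950/1000]
  500 → disc 8 (new)  [load 500/1000]
  650 → disc 9 (new)  [load 650/1000]
  800 → disc 10 (new)  [load 800/1000]
10 discs opened.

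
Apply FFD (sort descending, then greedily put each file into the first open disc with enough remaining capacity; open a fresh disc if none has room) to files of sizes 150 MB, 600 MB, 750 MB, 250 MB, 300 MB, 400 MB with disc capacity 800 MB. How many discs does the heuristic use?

Sorted descending: 750, 600, 400, 300, 250, 150.
  750 → disc 1 (new)  [load 750/800]
  600 → disc 2 (new)  [load 600/800]
  400 → disc 3 (new)  [load 400/800]
  300 → disc 3  [load 700/800]
  250 → disc 4 (new)  [load 250/800]
  150 → disc 2  [load 750/800]
4 discs opened.

4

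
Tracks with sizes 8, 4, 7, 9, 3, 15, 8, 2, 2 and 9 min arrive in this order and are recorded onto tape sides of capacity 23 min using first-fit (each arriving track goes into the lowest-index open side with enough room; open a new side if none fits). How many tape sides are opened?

4

  8 → side 1 (new)  [load 8/23]
  4 → side 1  [load 12/23]
  7 → side 1  [load 19/23]
  9 → side 2 (new)  [load 9/23]
  3 → side 1  [load 22/23]
  15 → side 3 (new)  [load 15/23]
  8 → side 2  [load 17/23]
  2 → side 2  [load 19/23]
  2 → side 2  [load 21/23]
  9 → side 4 (new)  [load 9/23]
4 tape sides opened.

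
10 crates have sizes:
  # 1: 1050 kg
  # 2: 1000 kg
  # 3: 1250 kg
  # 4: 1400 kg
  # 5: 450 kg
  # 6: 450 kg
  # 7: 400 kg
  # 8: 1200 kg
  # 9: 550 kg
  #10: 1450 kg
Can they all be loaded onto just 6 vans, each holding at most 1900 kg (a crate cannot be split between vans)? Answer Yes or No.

Yes

A valid assignment using 6 vans:
  van 1: 1450 + 450 = 1900
  van 2: 1400 + 450 = 1850
  van 3: 1250 + 550 = 1800
  van 4: 1200 + 400 = 1600
  van 5: 1050 = 1050
  van 6: 1000 = 1000
Every load is within 1900 kg, so 6 vans suffice.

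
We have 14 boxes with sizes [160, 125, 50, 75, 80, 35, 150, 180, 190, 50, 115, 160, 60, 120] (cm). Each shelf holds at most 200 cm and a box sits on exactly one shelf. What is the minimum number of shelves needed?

9

Total = 190 + 180 + 160 + 160 + 150 + 125 + 120 + 115 + 80 + 75 + 60 + 50 + 50 + 35 = 1550 cm.
Lower bound: ⌈1550/200⌉ = 8 shelves.
A packing using 9 shelves:
  shelf 1: 190 = 190
  shelf 2: 180 = 180
  shelf 3: 160 + 35 = 195
  shelf 4: 160 = 160
  shelf 5: 150 + 50 = 200
  shelf 6: 125 + 75 = 200
  shelf 7: 120 + 80 = 200
  shelf 8: 115 + 60 = 175
  shelf 9: 50 = 50
No arrangement into 8 shelves stays within capacity, so 9 is optimal.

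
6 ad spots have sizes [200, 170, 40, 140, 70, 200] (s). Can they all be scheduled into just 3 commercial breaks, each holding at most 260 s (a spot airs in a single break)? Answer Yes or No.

No

Total = 820 s; ⌈820/260⌉ = 4.
At least 4 commercial breaks are required, but only 3 are allowed.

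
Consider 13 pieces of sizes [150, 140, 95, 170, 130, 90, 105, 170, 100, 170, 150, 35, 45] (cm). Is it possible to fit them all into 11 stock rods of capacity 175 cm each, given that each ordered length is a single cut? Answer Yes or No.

Yes

A valid assignment using 11 stock rods:
  stock rod 1: 170 = 170
  stock rod 2: 170 = 170
  stock rod 3: 170 = 170
  stock rod 4: 150 = 150
  stock rod 5: 150 = 150
  stock rod 6: 140 + 35 = 175
  stock rod 7: 130 + 45 = 175
  stock rod 8: 105 = 105
  stock rod 9: 100 = 100
  stock rod 10: 95 = 95
  stock rod 11: 90 = 90
Every load is within 175 cm, so 11 stock rods suffice.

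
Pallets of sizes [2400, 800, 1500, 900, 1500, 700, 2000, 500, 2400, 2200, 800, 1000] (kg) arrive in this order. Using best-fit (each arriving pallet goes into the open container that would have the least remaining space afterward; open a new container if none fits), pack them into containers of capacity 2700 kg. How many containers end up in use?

7

  2400 → container 1 (new)  [load 2400/2700]
  800 → container 2 (new)  [load 800/2700]
  1500 → container 2  [load 2300/2700]
  900 → container 3 (new)  [load 900/2700]
  1500 → container 3  [load 2400/2700]
  700 → container 4 (new)  [load 700/2700]
  2000 → container 4  [load 2700/2700]
  500 → container 5 (new)  [load 500/2700]
  2400 → container 6 (new)  [load 2400/2700]
  2200 → container 5  [load 2700/2700]
  800 → container 7 (new)  [load 800/2700]
  1000 → container 7  [load 1800/2700]
7 containers opened.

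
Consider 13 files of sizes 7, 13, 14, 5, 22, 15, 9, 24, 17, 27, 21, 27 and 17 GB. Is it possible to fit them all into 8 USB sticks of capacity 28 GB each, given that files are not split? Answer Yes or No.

Total = 218 GB; ⌈218/28⌉ = 8.
The bound of 8 does not rule out 8, but exhaustive search shows no assignment into 8 USB sticks of capacity 28 GB exists — the minimum is 9.

No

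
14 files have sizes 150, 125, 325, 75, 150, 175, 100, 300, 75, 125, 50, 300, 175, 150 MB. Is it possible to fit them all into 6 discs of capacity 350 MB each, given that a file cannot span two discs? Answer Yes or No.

No

Total = 2275 MB; ⌈2275/350⌉ = 7.
At least 7 discs are required, but only 6 are allowed.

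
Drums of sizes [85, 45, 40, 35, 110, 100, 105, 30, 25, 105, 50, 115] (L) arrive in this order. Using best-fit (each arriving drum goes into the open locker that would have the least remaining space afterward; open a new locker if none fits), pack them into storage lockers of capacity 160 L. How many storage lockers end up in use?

  85 → locker 1 (new)  [load 85/160]
  45 → locker 1  [load 130/160]
  40 → locker 2 (new)  [load 40/160]
  35 → locker 2  [load 75/160]
  110 → locker 3 (new)  [load 110/160]
  100 → locker 4 (new)  [load 100/160]
  105 → locker 5 (new)  [load 105/160]
  30 → locker 1  [load 160/160]
  25 → locker 3  [load 135/160]
  105 → locker 6 (new)  [load 105/160]
  50 → locker 5  [load 155/160]
  115 → locker 7 (new)  [load 115/160]
7 storage lockers opened.

7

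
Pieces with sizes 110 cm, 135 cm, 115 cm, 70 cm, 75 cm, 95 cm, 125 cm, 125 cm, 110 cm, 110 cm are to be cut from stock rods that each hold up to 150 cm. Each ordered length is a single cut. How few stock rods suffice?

Total = 135 + 125 + 125 + 115 + 110 + 110 + 110 + 95 + 75 + 70 = 1070 cm.
Lower bound: ⌈1070/150⌉ = 8 stock rods.
A packing using 9 stock rods:
  stock rod 1: 135 = 135
  stock rod 2: 125 = 125
  stock rod 3: 125 = 125
  stock rod 4: 115 = 115
  stock rod 5: 110 = 110
  stock rod 6: 110 = 110
  stock rod 7: 110 = 110
  stock rod 8: 95 = 95
  stock rod 9: 75 + 70 = 145
No arrangement into 8 stock rods stays within capacity, so 9 is optimal.

9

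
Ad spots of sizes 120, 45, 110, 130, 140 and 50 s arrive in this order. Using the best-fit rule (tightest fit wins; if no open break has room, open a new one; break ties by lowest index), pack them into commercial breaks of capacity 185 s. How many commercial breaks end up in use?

4

  120 → break 1 (new)  [load 120/185]
  45 → break 1  [load 165/185]
  110 → break 2 (new)  [load 110/185]
  130 → break 3 (new)  [load 130/185]
  140 → break 4 (new)  [load 140/185]
  50 → break 3  [load 180/185]
4 commercial breaks opened.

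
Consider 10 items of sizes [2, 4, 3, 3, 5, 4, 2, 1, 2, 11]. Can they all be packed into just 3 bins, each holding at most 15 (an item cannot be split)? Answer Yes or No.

Yes

A valid assignment using 3 bins:
  bin 1: 11 + 4 = 15
  bin 2: 5 + 4 + 3 + 3 = 15
  bin 3: 2 + 2 + 2 + 1 = 7
Every load is within 15, so 3 bins suffice.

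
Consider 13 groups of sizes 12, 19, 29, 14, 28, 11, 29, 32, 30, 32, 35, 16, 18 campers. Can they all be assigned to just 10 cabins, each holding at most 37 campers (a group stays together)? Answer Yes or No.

A valid assignment using 10 cabins:
  cabin 1: 35 = 35
  cabin 2: 32 = 32
  cabin 3: 32 = 32
  cabin 4: 30 = 30
  cabin 5: 29 = 29
  cabin 6: 29 = 29
  cabin 7: 28 = 28
  cabin 8: 19 + 18 = 37
  cabin 9: 16 + 14 = 30
  cabin 10: 12 + 11 = 23
Every load is within 37 campers, so 10 cabins suffice.

Yes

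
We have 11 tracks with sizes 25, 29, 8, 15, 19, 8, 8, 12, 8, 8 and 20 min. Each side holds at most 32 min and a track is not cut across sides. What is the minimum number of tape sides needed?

Total = 29 + 25 + 20 + 19 + 15 + 12 + 8 + 8 + 8 + 8 + 8 = 160 min.
Lower bound: ⌈160/32⌉ = 5 tape sides.
A packing using 6 tape sides:
  side 1: 29 = 29
  side 2: 25 = 25
  side 3: 20 + 12 = 32
  side 4: 19 + 8 = 27
  side 5: 15 + 8 + 8 = 31
  side 6: 8 + 8 = 16
No arrangement into 5 tape sides stays within capacity, so 6 is optimal.

6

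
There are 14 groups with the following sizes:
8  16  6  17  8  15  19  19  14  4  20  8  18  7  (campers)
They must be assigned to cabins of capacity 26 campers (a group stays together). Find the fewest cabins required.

8

Total = 20 + 19 + 19 + 18 + 17 + 16 + 15 + 14 + 8 + 8 + 8 + 7 + 6 + 4 = 179 campers.
Lower bound: ⌈179/26⌉ = 7 cabins.
Also, 8 groups each exceed 13 campers, and no two of those can share a cabin, so at least 8 cabins are needed.
A packing using 8 cabins:
  cabin 1: 20 + 6 = 26
  cabin 2: 19 + 7 = 26
  cabin 3: 19 + 4 = 23
  cabin 4: 18 + 8 = 26
  cabin 5: 17 + 8 = 25
  cabin 6: 16 + 8 = 24
  cabin 7: 15 = 15
  cabin 8: 14 = 14
This matches the lower bound, so 8 is optimal.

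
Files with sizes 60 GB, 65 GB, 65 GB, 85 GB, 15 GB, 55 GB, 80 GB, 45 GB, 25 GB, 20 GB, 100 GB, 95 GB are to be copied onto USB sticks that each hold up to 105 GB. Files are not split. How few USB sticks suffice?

Total = 100 + 95 + 85 + 80 + 65 + 65 + 60 + 55 + 45 + 25 + 20 + 15 = 710 GB.
Lower bound: ⌈710/105⌉ = 7 USB sticks.
Also, 8 files each exceed 105/2 GB, and no two of those can share a USB stick, so at least 8 USB sticks are needed.
A packing using 8 USB sticks:
  USB stick 1: 100 = 100
  USB stick 2: 95 = 95
  USB stick 3: 85 + 20 = 105
  USB stick 4: 80 + 25 = 105
  USB stick 5: 65 + 15 = 80
  USB stick 6: 65 = 65
  USB stick 7: 60 + 45 = 105
  USB stick 8: 55 = 55
This matches the lower bound, so 8 is optimal.

8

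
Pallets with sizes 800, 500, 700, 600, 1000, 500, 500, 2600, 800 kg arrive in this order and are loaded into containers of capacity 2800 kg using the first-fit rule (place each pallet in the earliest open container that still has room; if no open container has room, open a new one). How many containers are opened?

  800 → container 1 (new)  [load 800/2800]
  500 → container 1  [load 1300/2800]
  700 → container 1  [load 2000/2800]
  600 → container 1  [load 2600/2800]
  1000 → container 2 (new)  [load 1000/2800]
  500 → container 2  [load 1500/2800]
  500 → container 2  [load 2000/2800]
  2600 → container 3 (new)  [load 2600/2800]
  800 → container 2  [load 2800/2800]
3 containers opened.

3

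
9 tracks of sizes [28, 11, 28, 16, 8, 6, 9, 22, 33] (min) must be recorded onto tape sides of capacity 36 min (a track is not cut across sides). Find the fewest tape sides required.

Total = 33 + 28 + 28 + 22 + 16 + 11 + 9 + 8 + 6 = 161 min.
Lower bound: ⌈161/36⌉ = 5 tape sides.
A packing using 5 tape sides:
  side 1: 33 = 33
  side 2: 28 + 8 = 36
  side 3: 28 + 6 = 34
  side 4: 22 + 11 = 33
  side 5: 16 + 9 = 25
This matches the lower bound, so 5 is optimal.

5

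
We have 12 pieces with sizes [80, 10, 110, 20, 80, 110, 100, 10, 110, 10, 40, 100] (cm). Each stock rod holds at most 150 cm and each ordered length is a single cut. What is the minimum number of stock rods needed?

Total = 110 + 110 + 110 + 100 + 100 + 80 + 80 + 40 + 20 + 10 + 10 + 10 = 780 cm.
Lower bound: ⌈780/150⌉ = 6 stock rods.
Also, 7 pieces each exceed 75 cm, and no two of those can share a stock rod, so at least 7 stock rods are needed.
A packing using 7 stock rods:
  stock rod 1: 110 + 40 = 150
  stock rod 2: 110 + 20 + 10 + 10 = 150
  stock rod 3: 110 + 10 = 120
  stock rod 4: 100 = 100
  stock rod 5: 100 = 100
  stock rod 6: 80 = 80
  stock rod 7: 80 = 80
This matches the lower bound, so 7 is optimal.

7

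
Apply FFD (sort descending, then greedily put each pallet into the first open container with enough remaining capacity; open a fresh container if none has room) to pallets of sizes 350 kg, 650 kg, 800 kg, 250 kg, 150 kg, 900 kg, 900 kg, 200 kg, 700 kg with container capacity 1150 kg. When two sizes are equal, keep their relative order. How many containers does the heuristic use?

Sorted descending: 900, 900, 800, 700, 650, 350, 250, 200, 150.
  900 → container 1 (new)  [load 900/1150]
  900 → container 2 (new)  [load 900/1150]
  800 → container 3 (new)  [load 800/1150]
  700 → container 4 (new)  [load 700/1150]
  650 → container 5 (new)  [load 650/1150]
  350 → container 3  [load 1150/1150]
  250 → container 1  [load 1150/1150]
  200 → container 2  [load 1100/1150]
  150 → container 4  [load 850/1150]
5 containers opened.

5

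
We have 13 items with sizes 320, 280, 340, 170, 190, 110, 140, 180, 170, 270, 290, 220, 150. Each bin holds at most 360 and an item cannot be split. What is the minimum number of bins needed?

9

Total = 340 + 320 + 290 + 280 + 270 + 220 + 190 + 180 + 170 + 170 + 150 + 140 + 110 = 2830.
Lower bound: ⌈2830/360⌉ = 8 bins.
A packing using 9 bins:
  bin 1: 340 = 340
  bin 2: 320 = 320
  bin 3: 290 = 290
  bin 4: 280 = 280
  bin 5: 270 = 270
  bin 6: 220 + 140 = 360
  bin 7: 190 + 170 = 360
  bin 8: 180 + 170 = 350
  bin 9: 150 + 110 = 260
No arrangement into 8 bins stays within capacity, so 9 is optimal.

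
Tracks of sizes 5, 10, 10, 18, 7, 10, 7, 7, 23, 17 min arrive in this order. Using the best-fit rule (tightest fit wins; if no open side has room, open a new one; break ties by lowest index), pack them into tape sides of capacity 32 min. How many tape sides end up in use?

4

  5 → side 1 (new)  [load 5/32]
  10 → side 1  [load 15/32]
  10 → side 1  [load 25/32]
  18 → side 2 (new)  [load 18/32]
  7 → side 1  [load 32/32]
  10 → side 2  [load 28/32]
  7 → side 3 (new)  [load 7/32]
  7 → side 3  [load 14/32]
  23 → side 4 (new)  [load 23/32]
  17 → side 3  [load 31/32]
4 tape sides opened.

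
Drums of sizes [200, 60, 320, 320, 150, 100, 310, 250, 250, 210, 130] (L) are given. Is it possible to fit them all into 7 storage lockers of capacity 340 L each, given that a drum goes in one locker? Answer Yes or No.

Total = 2300 L; ⌈2300/340⌉ = 7.
The bound of 7 does not rule out 7, but exhaustive search shows no assignment into 7 storage lockers of capacity 340 L exists — the minimum is 8.

No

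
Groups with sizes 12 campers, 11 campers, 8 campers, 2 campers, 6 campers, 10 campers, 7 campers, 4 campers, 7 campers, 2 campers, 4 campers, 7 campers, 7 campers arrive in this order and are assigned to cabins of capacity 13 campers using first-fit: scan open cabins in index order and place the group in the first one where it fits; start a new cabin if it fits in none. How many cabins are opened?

  12 → cabin 1 (new)  [load 12/13]
  11 → cabin 2 (new)  [load 11/13]
  8 → cabin 3 (new)  [load 8/13]
  2 → cabin 2  [load 13/13]
  6 → cabin 4 (new)  [load 6/13]
  10 → cabin 5 (new)  [load 10/13]
  7 → cabin 4  [load 13/13]
  4 → cabin 3  [load 12/13]
  7 → cabin 6 (new)  [load 7/13]
  2 → cabin 5  [load 12/13]
  4 → cabin 6  [load 11/13]
  7 → cabin 7 (new)  [load 7/13]
  7 → cabin 8 (new)  [load 7/13]
8 cabins opened.

8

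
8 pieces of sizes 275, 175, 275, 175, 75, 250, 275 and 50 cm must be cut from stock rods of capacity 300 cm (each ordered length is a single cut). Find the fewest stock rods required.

Total = 275 + 275 + 275 + 250 + 175 + 175 + 75 + 50 = 1550 cm.
Lower bound: ⌈1550/300⌉ = 6 stock rods.
A packing using 6 stock rods:
  stock rod 1: 275 = 275
  stock rod 2: 275 = 275
  stock rod 3: 275 = 275
  stock rod 4: 250 + 50 = 300
  stock rod 5: 175 + 75 = 250
  stock rod 6: 175 = 175
This matches the lower bound, so 6 is optimal.

6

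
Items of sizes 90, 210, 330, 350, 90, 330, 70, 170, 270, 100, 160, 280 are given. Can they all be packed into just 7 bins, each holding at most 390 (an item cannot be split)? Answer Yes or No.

A valid assignment using 7 bins:
  bin 1: 350 = 350
  bin 2: 330 = 330
  bin 3: 330 = 330
  bin 4: 280 + 100 = 380
  bin 5: 270 + 90 = 360
  bin 6: 210 + 170 = 380
  bin 7: 160 + 90 + 70 = 320
Every load is within 390, so 7 bins suffice.

Yes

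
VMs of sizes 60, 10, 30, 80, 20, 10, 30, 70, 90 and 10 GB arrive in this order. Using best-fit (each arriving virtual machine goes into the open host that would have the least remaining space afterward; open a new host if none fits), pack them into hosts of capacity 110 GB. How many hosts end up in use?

  60 → host 1 (new)  [load 60/110]
  10 → host 1  [load 70/110]
  30 → host 1  [load 100/110]
  80 → host 2 (new)  [load 80/110]
  20 → host 2  [load 100/110]
  10 → host 1  [load 110/110]
  30 → host 3 (new)  [load 30/110]
  70 → host 3  [load 100/110]
  90 → host 4 (new)  [load 90/110]
  10 → host 2  [load 110/110]
4 hosts opened.

4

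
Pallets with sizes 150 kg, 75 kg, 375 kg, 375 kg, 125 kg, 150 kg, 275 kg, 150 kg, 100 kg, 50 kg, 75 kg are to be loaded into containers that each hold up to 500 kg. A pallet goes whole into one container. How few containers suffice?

Total = 375 + 375 + 275 + 150 + 150 + 150 + 125 + 100 + 75 + 75 + 50 = 1900 kg.
Lower bound: ⌈1900/500⌉ = 4 containers.
A packing using 4 containers:
  container 1: 375 + 125 = 500
  container 2: 375 + 100 = 475
  container 3: 275 + 150 + 75 = 500
  container 4: 150 + 150 + 75 + 50 = 425
This matches the lower bound, so 4 is optimal.

4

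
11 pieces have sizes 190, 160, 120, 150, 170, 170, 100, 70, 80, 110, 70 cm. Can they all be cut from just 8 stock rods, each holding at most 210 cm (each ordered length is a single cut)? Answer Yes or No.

A valid assignment using 8 stock rods:
  stock rod 1: 190 = 190
  stock rod 2: 170 = 170
  stock rod 3: 170 = 170
  stock rod 4: 160 = 160
  stock rod 5: 150 = 150
  stock rod 6: 120 + 80 = 200
  stock rod 7: 110 + 100 = 210
  stock rod 8: 70 + 70 = 140
Every load is within 210 cm, so 8 stock rods suffice.

Yes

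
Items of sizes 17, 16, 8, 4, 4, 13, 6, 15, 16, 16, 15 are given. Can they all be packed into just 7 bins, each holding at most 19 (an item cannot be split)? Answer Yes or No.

No

Total = 130; ⌈130/19⌉ = 7.
The bound of 7 does not rule out 7, but exhaustive search shows no assignment into 7 bins of capacity 19 exists — the minimum is 8.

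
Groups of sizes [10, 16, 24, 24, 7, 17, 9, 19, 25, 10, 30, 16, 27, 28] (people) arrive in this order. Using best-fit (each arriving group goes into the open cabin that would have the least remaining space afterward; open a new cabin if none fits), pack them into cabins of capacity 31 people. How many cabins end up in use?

10

  10 → cabin 1 (new)  [load 10/31]
  16 → cabin 1  [load 26/31]
  24 → cabin 2 (new)  [load 24/31]
  24 → cabin 3 (new)  [load 24/31]
  7 → cabin 2  [load 31/31]
  17 → cabin 4 (new)  [load 17/31]
  9 → cabin 4  [load 26/31]
  19 → cabin 5 (new)  [load 19/31]
  25 → cabin 6 (new)  [load 25/31]
  10 → cabin 5  [load 29/31]
  30 → cabin 7 (new)  [load 30/31]
  16 → cabin 8 (new)  [load 16/31]
  27 → cabin 9 (new)  [load 27/31]
  28 → cabin 10 (new)  [load 28/31]
10 cabins opened.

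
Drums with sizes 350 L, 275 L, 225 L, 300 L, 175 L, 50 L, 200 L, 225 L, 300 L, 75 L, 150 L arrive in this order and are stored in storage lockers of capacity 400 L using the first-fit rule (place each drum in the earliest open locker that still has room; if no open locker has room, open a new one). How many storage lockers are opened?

7

  350 → locker 1 (new)  [load 350/400]
  275 → locker 2 (new)  [load 275/400]
  225 → locker 3 (new)  [load 225/400]
  300 → locker 4 (new)  [load 300/400]
  175 → locker 3  [load 400/400]
  50 → locker 1  [load 400/400]
  200 → locker 5 (new)  [load 200/400]
  225 → locker 6 (new)  [load 225/400]
  300 → locker 7 (new)  [load 300/400]
  75 → locker 2  [load 350/400]
  150 → locker 5  [load 350/400]
7 storage lockers opened.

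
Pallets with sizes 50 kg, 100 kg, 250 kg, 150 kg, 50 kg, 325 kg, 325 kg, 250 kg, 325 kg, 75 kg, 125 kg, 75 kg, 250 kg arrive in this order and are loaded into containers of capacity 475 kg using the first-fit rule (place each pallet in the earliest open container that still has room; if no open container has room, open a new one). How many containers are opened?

  50 → container 1 (new)  [load 50/475]
  100 → container 1  [load 150/475]
  250 → container 1  [load 400/475]
  150 → container 2 (new)  [load 150/475]
  50 → container 1  [load 450/475]
  325 → container 2  [load 475/475]
  325 → container 3 (new)  [load 325/475]
  250 → container 4 (new)  [load 250/475]
  325 → container 5 (new)  [load 325/475]
  75 → container 3  [load 400/475]
  125 → container 4  [load 375/475]
  75 → container 3  [load 475/475]
  250 → container 6 (new)  [load 250/475]
6 containers opened.

6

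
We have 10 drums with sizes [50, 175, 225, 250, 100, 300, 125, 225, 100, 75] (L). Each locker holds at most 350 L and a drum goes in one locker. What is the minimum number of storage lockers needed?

Total = 300 + 250 + 225 + 225 + 175 + 125 + 100 + 100 + 75 + 50 = 1625 L.
Lower bound: ⌈1625/350⌉ = 5 storage lockers.
A packing using 5 storage lockers:
  locker 1: 300 + 50 = 350
  locker 2: 250 + 100 = 350
  locker 3: 225 + 125 = 350
  locker 4: 225 + 100 = 325
  locker 5: 175 + 75 = 250
This matches the lower bound, so 5 is optimal.

5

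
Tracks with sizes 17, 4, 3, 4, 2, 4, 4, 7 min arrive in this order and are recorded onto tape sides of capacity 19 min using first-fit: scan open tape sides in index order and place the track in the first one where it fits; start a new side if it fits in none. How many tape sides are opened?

  17 → side 1 (new)  [load 17/19]
  4 → side 2 (new)  [load 4/19]
  3 → side 2  [load 7/19]
  4 → side 2  [load 11/19]
  2 → side 1  [load 19/19]
  4 → side 2  [load 15/19]
  4 → side 2  [load 19/19]
  7 → side 3 (new)  [load 7/19]
3 tape sides opened.

3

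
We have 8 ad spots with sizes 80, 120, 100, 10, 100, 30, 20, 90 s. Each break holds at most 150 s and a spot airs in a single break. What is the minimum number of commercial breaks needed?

Total = 120 + 100 + 100 + 90 + 80 + 30 + 20 + 10 = 550 s.
Lower bound: ⌈550/150⌉ = 4 commercial breaks.
Also, 5 ad spots each exceed 75 s, and no two of those can share a break, so at least 5 commercial breaks are needed.
A packing using 5 commercial breaks:
  break 1: 120 + 30 = 150
  break 2: 100 + 20 + 10 = 130
  break 3: 100 = 100
  break 4: 90 = 90
  break 5: 80 = 80
This matches the lower bound, so 5 is optimal.

5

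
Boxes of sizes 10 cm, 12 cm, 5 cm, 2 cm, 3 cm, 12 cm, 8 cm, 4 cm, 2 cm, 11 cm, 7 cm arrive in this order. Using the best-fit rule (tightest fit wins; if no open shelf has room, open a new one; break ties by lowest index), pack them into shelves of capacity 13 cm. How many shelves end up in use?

  10 → shelf 1 (new)  [load 10/13]
  12 → shelf 2 (new)  [load 12/13]
  5 → shelf 3 (new)  [load 5/13]
  2 → shelf 1  [load 12/13]
  3 → shelf 3  [load 8/13]
  12 → shelf 4 (new)  [load 12/13]
  8 → shelf 5 (new)  [load 8/13]
  4 → shelf 3  [load 12/13]
  2 → shelf 5  [load 10/13]
  11 → shelf 6 (new)  [load 11/13]
  7 → shelf 7 (new)  [load 7/13]
7 shelves opened.

7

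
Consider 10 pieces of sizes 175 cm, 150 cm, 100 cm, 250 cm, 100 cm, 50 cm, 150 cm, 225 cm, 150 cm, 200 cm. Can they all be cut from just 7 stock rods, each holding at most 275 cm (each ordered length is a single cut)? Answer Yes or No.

A valid assignment using 7 stock rods:
  stock rod 1: 250 = 250
  stock rod 2: 225 + 50 = 275
  stock rod 3: 200 = 200
  stock rod 4: 175 + 100 = 275
  stock rod 5: 150 + 100 = 250
  stock rod 6: 150 = 150
  stock rod 7: 150 = 150
Every load is within 275 cm, so 7 stock rods suffice.

Yes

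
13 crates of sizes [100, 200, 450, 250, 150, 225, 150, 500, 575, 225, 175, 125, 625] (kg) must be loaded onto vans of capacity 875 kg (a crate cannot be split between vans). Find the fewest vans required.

5

Total = 625 + 575 + 500 + 450 + 250 + 225 + 225 + 200 + 175 + 150 + 150 + 125 + 100 = 3750 kg.
Lower bound: ⌈3750/875⌉ = 5 vans.
A packing using 5 vans:
  van 1: 625 + 250 = 875
  van 2: 575 + 225 = 800
  van 3: 500 + 225 + 150 = 875
  van 4: 450 + 200 + 175 = 825
  van 5: 150 + 125 + 100 = 375
This matches the lower bound, so 5 is optimal.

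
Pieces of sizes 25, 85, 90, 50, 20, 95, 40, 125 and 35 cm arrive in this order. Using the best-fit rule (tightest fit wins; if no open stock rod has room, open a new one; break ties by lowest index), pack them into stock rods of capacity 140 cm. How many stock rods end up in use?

5

  25 → stock rod 1 (new)  [load 25/140]
  85 → stock rod 1  [load 110/140]
  90 → stock rod 2 (new)  [load 90/140]
  50 → stock rod 2  [load 140/140]
  20 → stock rod 1  [load 130/140]
  95 → stock rod 3 (new)  [load 95/140]
  40 → stock rod 3  [load 135/140]
  125 → stock rod 4 (new)  [load 125/140]
  35 → stock rod 5 (new)  [load 35/140]
5 stock rods opened.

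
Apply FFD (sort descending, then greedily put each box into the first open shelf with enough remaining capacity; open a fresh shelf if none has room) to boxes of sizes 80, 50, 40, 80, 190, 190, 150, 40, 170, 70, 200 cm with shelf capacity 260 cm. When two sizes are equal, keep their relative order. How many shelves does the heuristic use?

Sorted descending: 200, 190, 190, 170, 150, 80, 80, 70, 50, 40, 40.
  200 → shelf 1 (new)  [load 200/260]
  190 → shelf 2 (new)  [load 190/260]
  190 → shelf 3 (new)  [load 190/260]
  170 → shelf 4 (new)  [load 170/260]
  150 → shelf 5 (new)  [load 150/260]
  80 → shelf 4  [load 250/260]
  80 → shelf 5  [load 230/260]
  70 → shelf 2  [load 260/260]
  50 → shelf 1  [load 250/260]
  40 → shelf 3  [load 230/260]
  40 → shelf 6 (new)  [load 40/260]
6 shelves opened.

6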